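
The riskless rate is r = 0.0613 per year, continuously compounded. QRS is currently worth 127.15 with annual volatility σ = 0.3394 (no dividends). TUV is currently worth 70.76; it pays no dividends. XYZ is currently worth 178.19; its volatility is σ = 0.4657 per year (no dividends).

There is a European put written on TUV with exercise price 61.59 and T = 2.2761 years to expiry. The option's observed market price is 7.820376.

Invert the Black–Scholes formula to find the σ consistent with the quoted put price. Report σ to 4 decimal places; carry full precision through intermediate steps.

At σ = 0.4060 the Black–Scholes value reproduces the quote:
σ√T = 0.406·√2.2761 = 0.612522
d₁ = (ln(S/K) + (r+σ²/2)T) / (σ√T) = (ln(70.76/61.59) + (0.0613+0.406²/2)·2.2761) / 0.612522 = (0.138794 + 0.327117) / 0.612522 = 0.760643
d₂ = d₁ − σ√T = 0.760643 − 0.612522 = 0.148121
e^{−rT} = 0.869771
N(−d₁) = 0.223435,  N(−d₂) = 0.441123
V = K·e^{−rT}·N(−d₂) − S·N(−d₁) = 23.630638 − 15.810262 = 7.820376 (equal to the quote); since ∂V/∂σ > 0 for all σ, the implied volatility is unique

sigma = 0.4060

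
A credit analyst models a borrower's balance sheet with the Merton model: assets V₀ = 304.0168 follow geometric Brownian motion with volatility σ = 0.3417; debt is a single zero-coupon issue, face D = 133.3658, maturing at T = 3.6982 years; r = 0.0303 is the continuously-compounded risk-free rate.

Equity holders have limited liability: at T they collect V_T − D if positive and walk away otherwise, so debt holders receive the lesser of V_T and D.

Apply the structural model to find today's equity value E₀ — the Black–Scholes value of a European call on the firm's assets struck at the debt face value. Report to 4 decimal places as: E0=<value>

With assets at 304.0168 and a single debt payment of 133.3658 at 3.6982 years:
d₁ = [ln(V₀/D) + (r + σ²/2)T] / (σ√T)
   = [ln(304.0168/133.3658) + (0.0303 + 0.5·0.3417²)·3.6982] / (0.3417·√3.6982)
   = [0.823987 + 0.327954] / 0.657113 = 1.753034
d₂ = d₁ − σ√T = 1.753034 − 0.657113 = 1.095921
N(d₁) = 0.960202,  N(d₂) = 0.863443,  e^(−rT) = 0.893995
E₀ = V₀·N(d₁) − D·e^(−rT)·N(d₂)
   = 304.0168·0.960202 − 133.3658·0.893995·0.863443 = 188.970625

E0=188.9706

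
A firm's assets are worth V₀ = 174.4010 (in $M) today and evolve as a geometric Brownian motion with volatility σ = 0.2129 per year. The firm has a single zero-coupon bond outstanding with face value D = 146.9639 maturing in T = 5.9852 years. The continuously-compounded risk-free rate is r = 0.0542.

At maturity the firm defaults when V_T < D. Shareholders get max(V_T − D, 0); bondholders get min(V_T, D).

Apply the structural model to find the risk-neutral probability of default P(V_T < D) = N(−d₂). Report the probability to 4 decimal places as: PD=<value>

PD=0.2448

Apply the equity-as-call identities (strike 146.9639, horizon 5.9852 years):
d₁ = [ln(V₀/D) + (r + σ²/2)T] / (σ√T)
   = [ln(174.4010/146.9639) + (0.0542 + 0.5·0.2129²)·5.9852] / (0.2129·√5.9852)
   = [0.171170 + 0.460042] / 0.520853 = 1.211882
d₂ = d₁ − σ√T = 1.211882 − 0.520853 = 0.691029
risk-neutral PD = N(−d₂) = N(-0.691029) = 0.244774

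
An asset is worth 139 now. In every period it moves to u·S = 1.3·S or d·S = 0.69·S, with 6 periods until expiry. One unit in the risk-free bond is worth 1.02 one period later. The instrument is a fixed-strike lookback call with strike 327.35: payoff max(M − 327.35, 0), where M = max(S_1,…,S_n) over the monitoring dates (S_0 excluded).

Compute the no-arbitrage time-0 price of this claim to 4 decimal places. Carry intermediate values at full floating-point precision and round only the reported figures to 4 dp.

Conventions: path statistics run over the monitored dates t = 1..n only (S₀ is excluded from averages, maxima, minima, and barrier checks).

price = 15.8163

With p* = (R−d)/(u−d) = 0.5410, sum probability × payoff across the paths and divide by R^6.
Enumerate all 2^6 = 64 price paths (U = up ×1.3, D = down ×0.69); each path with k up-moves has probability p*^k·(1−p*)^(6−k).
DDDDDD: M=95.9100, payoff=0.0000, prob=0.009353
UDDDDD: M=180.7000, payoff=0.0000, prob=0.011024
DUDDDD: M=124.6830, payoff=0.0000, prob=0.011024
UUDDDD: M=234.9100, payoff=0.0000, prob=0.012992
DDUDDD: M=95.9100, payoff=0.0000, prob=0.011024
UDUDDD: M=180.7000, payoff=0.0000, prob=0.012992
DUUDDD: M=162.0879, payoff=0.0000, prob=0.012992
UUUDDD: M=305.3830, payoff=0.0000, prob=0.015312
DDDUDD: M=95.9100, payoff=0.0000, prob=0.011024
UDDUDD: M=180.7000, payoff=0.0000, prob=0.012992
DUDUDD: M=124.6830, payoff=0.0000, prob=0.012992
UUDUDD: M=234.9100, payoff=0.0000, prob=0.015312
DDUUDD: M=111.8407, payoff=0.0000, prob=0.012992
UDUUDD: M=210.7143, payoff=0.0000, prob=0.015312
DUUUDD: M=210.7143, payoff=0.0000, prob=0.015312
UUUUDD: M=396.9979, payoff=69.6479, prob=0.018046
DDDDUD: M=95.9100, payoff=0.0000, prob=0.011024
UDDDUD: M=180.7000, payoff=0.0000, prob=0.012992
DUDDUD: M=124.6830, payoff=0.0000, prob=0.012992
UUDDUD: M=234.9100, payoff=0.0000, prob=0.015312
DDUDUD: M=95.9100, payoff=0.0000, prob=0.012992
UDUDUD: M=180.7000, payoff=0.0000, prob=0.015312
DUUDUD: M=162.0879, payoff=0.0000, prob=0.015312
UUUDUD: M=305.3830, payoff=0.0000, prob=0.018046
DDDUUD: M=95.9100, payoff=0.0000, prob=0.012992
UDDUUD: M=180.7000, payoff=0.0000, prob=0.015312
DUDUUD: M=145.3928, payoff=0.0000, prob=0.015312
UUDUUD: M=273.9286, payoff=0.0000, prob=0.018046
DDUUUD: M=145.3928, payoff=0.0000, prob=0.015312
UDUUUD: M=273.9286, payoff=0.0000, prob=0.018046
DUUUUD: M=273.9286, payoff=0.0000, prob=0.018046
UUUUUD: M=516.0973, payoff=188.7473, prob=0.021269
DDDDDU: M=95.9100, payoff=0.0000, prob=0.011024
UDDDDU: M=180.7000, payoff=0.0000, prob=0.012992
DUDDDU: M=124.6830, payoff=0.0000, prob=0.012992
UUDDDU: M=234.9100, payoff=0.0000, prob=0.015312
DDUDDU: M=95.9100, payoff=0.0000, prob=0.012992
UDUDDU: M=180.7000, payoff=0.0000, prob=0.015312
DUUDDU: M=162.0879, payoff=0.0000, prob=0.015312
UUUDDU: M=305.3830, payoff=0.0000, prob=0.018046
DDDUDU: M=95.9100, payoff=0.0000, prob=0.012992
UDDUDU: M=180.7000, payoff=0.0000, prob=0.015312
DUDUDU: M=124.6830, payoff=0.0000, prob=0.015312
UUDUDU: M=234.9100, payoff=0.0000, prob=0.018046
DDUUDU: M=111.8407, payoff=0.0000, prob=0.015312
UDUUDU: M=210.7143, payoff=0.0000, prob=0.018046
DUUUDU: M=210.7143, payoff=0.0000, prob=0.018046
UUUUDU: M=396.9979, payoff=69.6479, prob=0.021269
DDDDUU: M=95.9100, payoff=0.0000, prob=0.012992
UDDDUU: M=180.7000, payoff=0.0000, prob=0.015312
DUDDUU: M=124.6830, payoff=0.0000, prob=0.015312
UUDDUU: M=234.9100, payoff=0.0000, prob=0.018046
DDUDUU: M=100.3211, payoff=0.0000, prob=0.015312
UDUDUU: M=189.0107, payoff=0.0000, prob=0.018046
DUUDUU: M=189.0107, payoff=0.0000, prob=0.018046
UUUDUU: M=356.1071, payoff=28.7571, prob=0.021269
DDDUUU: M=100.3211, payoff=0.0000, prob=0.015312
UDDUUU: M=189.0107, payoff=0.0000, prob=0.018046
DUDUUU: M=189.0107, payoff=0.0000, prob=0.018046
UUDUUU: M=356.1071, payoff=28.7571, prob=0.021269
DDUUUU: M=189.0107, payoff=0.0000, prob=0.018046
UDUUUU: M=356.1071, payoff=28.7571, prob=0.021269
DUUUUU: M=356.1071, payoff=28.7571, prob=0.021269
UUUUUU: M=670.9265, payoff=343.5765, prob=0.025067
Price = Σ prob·payoff / R^6 = 17.811754 / 1.126162 = 15.8163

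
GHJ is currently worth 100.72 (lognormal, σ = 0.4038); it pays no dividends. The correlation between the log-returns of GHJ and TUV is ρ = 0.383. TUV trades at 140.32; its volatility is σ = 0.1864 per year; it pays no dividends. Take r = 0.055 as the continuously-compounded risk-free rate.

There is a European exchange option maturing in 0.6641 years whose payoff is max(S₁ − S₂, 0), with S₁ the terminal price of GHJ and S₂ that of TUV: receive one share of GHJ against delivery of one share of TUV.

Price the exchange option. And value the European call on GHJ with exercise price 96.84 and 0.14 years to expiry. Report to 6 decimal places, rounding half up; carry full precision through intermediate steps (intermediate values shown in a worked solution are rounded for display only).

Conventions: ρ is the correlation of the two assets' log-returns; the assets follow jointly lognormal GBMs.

exchange price = 2.534561
price(GHJ call K=96.84) = 8.521027

σ_eff = √(σ₁² + σ₂² − 2ρσ₁σ₂) = √(0.4038² + 0.1864² − 2·0.383·0.4038·0.1864) = 0.374358
d₁ = (ln(S₁/S₂) + (q₂ − q₁ + σ_eff²/2)T) / (σ_eff√T) = (ln(100.72/140.32) + (0.0 − 0.0 + 0.070072)·0.6641) / 0.305073 = -0.934355
d₂ = d₁ − σ_eff√T = -0.934355 − 0.305073 = -1.239428
N(d₁) = 0.175061,  N(d₂) = 0.107594
V = S₁·e^{−q₁T}·N(d₁) − S₂·e^{−q₂T}·N(d₂) = 17.632094 − 15.097533 = 2.534561
[vanilla: GHJ call K=96.84]
σ√T = 0.4038·√0.14 = 0.151088
d₁ = (ln(S/K) + (r+σ²/2)T) / (σ√T) = (ln(100.72/96.84) + (0.055+0.4038²/2)·0.14) / 0.151088 = (0.039284 + 0.019114) / 0.151088 = 0.386517
d₂ = d₁ − σ√T = 0.386517 − 0.151088 = 0.235428
e^{−rT} = 0.992330
N(d₁) = 0.650443,  N(d₂) = 0.593062
price = S·N(d₁) − K·e^{−rT}·N(d₂) = 65.512613 − 56.991586 = 8.521027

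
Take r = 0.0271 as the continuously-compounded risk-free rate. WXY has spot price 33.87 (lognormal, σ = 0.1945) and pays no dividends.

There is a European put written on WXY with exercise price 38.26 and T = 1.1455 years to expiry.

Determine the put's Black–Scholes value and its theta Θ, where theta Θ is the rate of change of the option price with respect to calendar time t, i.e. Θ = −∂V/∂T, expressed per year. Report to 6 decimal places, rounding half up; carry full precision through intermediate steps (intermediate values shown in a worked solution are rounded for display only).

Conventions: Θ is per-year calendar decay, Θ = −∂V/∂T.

σ√T = 0.1945·√1.1455 = 0.208170
d₁ = (ln(S/K) + (r+σ²/2)T) / (σ√T) = (ln(33.87/38.26) + (0.0271+0.1945²/2)·1.1455) / 0.208170 = (-0.121875 + 0.052710) / 0.208170 = -0.332253
d₂ = d₁ − σ√T = -0.332253 − 0.208170 = -0.540423
e^{−rT} = 0.969434
N(−d₁) = 0.630151,  N(−d₂) = 0.705547
Put price V = K·e^{−rT}·N(−d₂) − S·N(−d₁) = 26.169126 − 21.343212 = 4.825914
φ(d₁) = (1/√(2π))·e^{−d₁²/2} = 0.377519
Θ = −S·φ(d₁)·σ/(2√T) + r·K·e^{−rT}·N(−d₂) = −1.161839 + 0.709183 = -0.452656

price = 4.825914
Θ = -0.452656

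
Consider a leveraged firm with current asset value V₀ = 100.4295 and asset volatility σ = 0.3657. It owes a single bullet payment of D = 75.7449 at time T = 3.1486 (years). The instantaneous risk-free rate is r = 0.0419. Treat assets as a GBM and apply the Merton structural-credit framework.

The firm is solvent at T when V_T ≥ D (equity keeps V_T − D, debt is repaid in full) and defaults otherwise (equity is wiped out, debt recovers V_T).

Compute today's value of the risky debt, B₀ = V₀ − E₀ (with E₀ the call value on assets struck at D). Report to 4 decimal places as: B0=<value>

B0=58.2244

Work the structural quantities from V₀ = 100.4295 against face 75.7449:
d₁ = [ln(V₀/D) + (r + σ²/2)T] / (σ√T)
   = [ln(100.4295/75.7449) + (0.0419 + 0.5·0.3657²)·3.1486] / (0.3657·√3.1486)
   = [0.282085 + 0.342468] / 0.648909 = 0.962466
d₂ = d₁ − σ√T = 0.962466 − 0.648909 = 0.313557
N(d₁) = 0.832092,  N(d₂) = 0.623071,  e^(−rT) = 0.876406
E₀ = V₀·N(d₁) − D·e^(−rT)·N(d₂)
   = 100.4295·0.832092 − 75.7449·0.876406·0.623071 = 42.205107
B₀ = V₀ − E₀ = 100.4295 − 42.205107 = 58.224393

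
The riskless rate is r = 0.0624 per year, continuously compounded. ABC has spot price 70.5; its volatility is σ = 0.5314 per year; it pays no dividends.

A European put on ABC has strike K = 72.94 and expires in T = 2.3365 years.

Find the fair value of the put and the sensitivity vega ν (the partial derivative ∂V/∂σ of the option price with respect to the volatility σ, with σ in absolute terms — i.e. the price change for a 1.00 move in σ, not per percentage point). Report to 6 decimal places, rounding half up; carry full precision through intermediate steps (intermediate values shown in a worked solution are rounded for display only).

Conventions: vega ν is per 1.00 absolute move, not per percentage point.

σ√T = 0.5314·√2.3365 = 0.812278
d₁ = (ln(S/K) + (r+σ²/2)T) / (σ√T) = (ln(70.5/72.94) + (0.0624+0.5314²/2)·2.3365) / 0.812278 = (-0.034024 + 0.475695) / 0.812278 = 0.543743
d₂ = d₁ − σ√T = 0.543743 − 0.812278 = -0.268534
e^{−rT} = 0.864333
N(−d₁) = 0.293309,  N(−d₂) = 0.605856
Put price V = K·e^{−rT}·N(−d₂) − S·N(−d₁) = 38.195836 − 20.678288 = 17.517548
φ(d₁) = (1/√(2π))·e^{−d₁²/2} = 0.344119
ν = S·φ(d₁)·√T = 37.083525

price = 17.517548
ν = 37.083525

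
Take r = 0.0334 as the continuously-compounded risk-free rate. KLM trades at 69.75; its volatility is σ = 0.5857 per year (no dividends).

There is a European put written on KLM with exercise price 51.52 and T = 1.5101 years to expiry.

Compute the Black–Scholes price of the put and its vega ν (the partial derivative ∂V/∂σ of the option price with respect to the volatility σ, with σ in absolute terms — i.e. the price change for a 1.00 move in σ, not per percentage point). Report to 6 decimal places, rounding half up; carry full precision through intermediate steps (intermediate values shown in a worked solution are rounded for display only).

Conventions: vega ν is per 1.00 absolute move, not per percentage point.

price = 8.167645
ν = 23.809547

σ√T = 0.5857·√1.5101 = 0.719744
d₁ = (ln(S/K) + (r+σ²/2)T) / (σ√T) = (ln(69.75/51.52) + (0.0334+0.5857²/2)·1.5101) / 0.719744 = (0.302947 + 0.309453) / 0.719744 = 0.850859
d₂ = d₁ − σ√T = 0.850859 − 0.719744 = 0.131115
e^{−rT} = 0.950814
N(−d₁) = 0.197424,  N(−d₂) = 0.447842
Put price V = K·e^{−rT}·N(−d₂) − S·N(−d₁) = 21.937965 − 13.770320 = 8.167645
φ(d₁) = (1/√(2π))·e^{−d₁²/2} = 0.277782
ν = S·φ(d₁)·√T = 23.809547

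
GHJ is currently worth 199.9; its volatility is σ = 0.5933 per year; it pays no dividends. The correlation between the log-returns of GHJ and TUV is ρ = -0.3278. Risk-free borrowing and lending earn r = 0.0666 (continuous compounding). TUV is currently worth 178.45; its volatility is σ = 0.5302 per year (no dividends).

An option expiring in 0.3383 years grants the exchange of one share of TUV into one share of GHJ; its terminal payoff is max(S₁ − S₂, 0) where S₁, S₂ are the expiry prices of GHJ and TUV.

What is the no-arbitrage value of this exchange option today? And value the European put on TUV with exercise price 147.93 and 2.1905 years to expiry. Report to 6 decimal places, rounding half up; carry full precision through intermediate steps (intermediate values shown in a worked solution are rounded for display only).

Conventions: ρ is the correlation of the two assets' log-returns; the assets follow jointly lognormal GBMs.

σ_eff = √(σ₁² + σ₂² − 2ρσ₁σ₂) = √(0.5933² + 0.5302² − 2·-0.3278·0.5933·0.5302) = 0.916159
d₁ = (ln(S₁/S₂) + (q₂ − q₁ + σ_eff²/2)T) / (σ_eff√T) = (ln(199.9/178.45) + (0.0 − 0.0 + 0.419674)·0.3383) / 0.532871 = 0.479449
d₂ = d₁ − σ_eff√T = 0.479449 − 0.532871 = -0.053422
N(d₁) = 0.684190,  N(d₂) = 0.478698
V = S₁·e^{−q₁T}·N(d₁) − S₂·e^{−q₂T}·N(d₂) = 136.769665 − 85.423654 = 51.346011
[vanilla: TUV put K=147.93]
σ√T = 0.5302·√2.1905 = 0.784714
d₁ = (ln(S/K) + (r+σ²/2)T) / (σ√T) = (ln(178.45/147.93) + (0.0666+0.5302²/2)·2.1905) / 0.784714 = (0.187569 + 0.453775) / 0.784714 = 0.817297
d₂ = d₁ − σ√T = 0.817297 − 0.784714 = 0.032583
e^{−rT} = 0.864255
N(−d₁) = 0.206879,  N(−d₂) = 0.487003
price = K·e^{−rT}·N(−d₂) − S·N(−d₁) = 62.263026 − 36.917609 = 25.345417

exchange price = 51.346011
price(TUV put K=147.93) = 25.345417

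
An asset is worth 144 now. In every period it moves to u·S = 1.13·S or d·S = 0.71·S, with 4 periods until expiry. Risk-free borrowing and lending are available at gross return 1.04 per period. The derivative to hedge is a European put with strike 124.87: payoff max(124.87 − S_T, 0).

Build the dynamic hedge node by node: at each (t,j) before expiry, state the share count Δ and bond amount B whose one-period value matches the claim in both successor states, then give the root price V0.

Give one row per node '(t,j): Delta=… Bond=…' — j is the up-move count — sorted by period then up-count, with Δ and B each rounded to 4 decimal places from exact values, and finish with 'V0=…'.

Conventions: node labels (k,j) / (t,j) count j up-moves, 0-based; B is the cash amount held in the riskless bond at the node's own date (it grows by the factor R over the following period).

(0,0): Delta=-0.2457 Bond=41.9742
(1,0): Delta=-0.6989 Bond=89.9934
(1,1): Delta=-0.1680 Bond=31.0149
(2,0): Delta=-1.0000 Bond=115.4493
(2,1): Delta=-0.6473 Bond=87.6324
(2,2): Delta=-0.0859 Bond=17.1527
(3,0): Delta=-1.0000 Bond=120.0673
(3,1): Delta=-1.0000 Bond=120.0673
(3,2): Delta=-0.5869 Bond=83.2478
(3,3): Delta=0.0000 Bond=0.0000
V0=6.5990

The replicating-portfolio and risk-neutral prices coincide; use p* = (1.04−0.71)/(1.13−0.71) = 0.7857 for the latter.
Terminal payoffs: V(4,0)=88.2772, V(4,1)=66.6307, V(4,2)=32.1793, V(4,3)=0.0000, V(4,4)=0.0000
(3,0): S=51.5392. Δ = (V_up−V_dn)/(S_up−S_dn) = (66.6307−88.2772)/(58.2393−36.5928) = -1.0000. V = [p*·66.6307 + (1−p*)·88.2772]/1.04 = 68.5281. B = V − Δ·S = 120.0673.
(3,1): S=82.0272. Δ = (V_up−V_dn)/(S_up−S_dn) = (32.1793−66.6307)/(92.6907−58.2393) = -1.0000. V = [p*·32.1793 + (1−p*)·66.6307]/1.04 = 38.0402. B = V − Δ·S = 120.0673.
(3,2): S=130.5503. Δ = (V_up−V_dn)/(S_up−S_dn) = (0.0000−32.1793)/(147.5218−92.6907) = -0.5869. V = [p*·0.0000 + (1−p*)·32.1793]/1.04 = 6.6304. B = V − Δ·S = 83.2478.
(3,3): S=207.7772. Δ = (V_up−V_dn)/(S_up−S_dn) = (0.0000−0.0000)/(234.7882−147.5218) = 0.0000. V = [p*·0.0000 + (1−p*)·0.0000]/1.04 = 0.0000. B = V − Δ·S = 0.0000.
(2,0): S=72.5904. Δ = (V_up−V_dn)/(S_up−S_dn) = (38.0402−68.5281)/(82.0272−51.5392) = -1.0000. V = [p*·38.0402 + (1−p*)·68.5281]/1.04 = 42.8589. B = V − Δ·S = 115.4493.
(2,1): S=115.5312. Δ = (V_up−V_dn)/(S_up−S_dn) = (6.6304−38.0402)/(130.5503−82.0272) = -0.6473. V = [p*·6.6304 + (1−p*)·38.0402]/1.04 = 12.8471. B = V − Δ·S = 87.6324.
(2,2): S=183.8736. Δ = (V_up−V_dn)/(S_up−S_dn) = (0.0000−6.6304)/(207.7772−130.5503) = -0.0859. V = [p*·0.0000 + (1−p*)·6.6304]/1.04 = 1.3661. B = V − Δ·S = 17.1527.
(1,0): S=102.2400. Δ = (V_up−V_dn)/(S_up−S_dn) = (12.8471−42.8589)/(115.5312−72.5904) = -0.6989. V = [p*·12.8471 + (1−p*)·42.8589]/1.04 = 18.5368. B = V − Δ·S = 89.9934.
(1,1): S=162.7200. Δ = (V_up−V_dn)/(S_up−S_dn) = (1.3661−12.8471)/(183.8736−115.5312) = -0.1680. V = [p*·1.3661 + (1−p*)·12.8471]/1.04 = 3.6792. B = V − Δ·S = 31.0149.
(0,0): S=144.0000. Δ = (V_up−V_dn)/(S_up−S_dn) = (3.6792−18.5368)/(162.7200−102.2400) = -0.2457. V = [p*·3.6792 + (1−p*)·18.5368]/1.04 = 6.5990. B = V − Δ·S = 41.9742.
As a check, the time-0 holding Δ(0,0)·S0 + B(0,0) comes to 6.5990 — exactly V0.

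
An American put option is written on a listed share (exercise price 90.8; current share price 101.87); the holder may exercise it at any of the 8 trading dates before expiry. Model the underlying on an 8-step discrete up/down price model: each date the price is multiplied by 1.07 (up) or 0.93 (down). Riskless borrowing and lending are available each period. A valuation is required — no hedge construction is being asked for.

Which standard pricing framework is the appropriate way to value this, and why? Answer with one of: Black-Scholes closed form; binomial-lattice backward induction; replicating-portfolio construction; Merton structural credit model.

Key observation: an American put (K = 90.8, S₀ = 101.87) on a 8-date tree has no closed form — the optimal stopping decision is embedded and must be resolved recursively from expiry.

framework: binomial-lattice backward induction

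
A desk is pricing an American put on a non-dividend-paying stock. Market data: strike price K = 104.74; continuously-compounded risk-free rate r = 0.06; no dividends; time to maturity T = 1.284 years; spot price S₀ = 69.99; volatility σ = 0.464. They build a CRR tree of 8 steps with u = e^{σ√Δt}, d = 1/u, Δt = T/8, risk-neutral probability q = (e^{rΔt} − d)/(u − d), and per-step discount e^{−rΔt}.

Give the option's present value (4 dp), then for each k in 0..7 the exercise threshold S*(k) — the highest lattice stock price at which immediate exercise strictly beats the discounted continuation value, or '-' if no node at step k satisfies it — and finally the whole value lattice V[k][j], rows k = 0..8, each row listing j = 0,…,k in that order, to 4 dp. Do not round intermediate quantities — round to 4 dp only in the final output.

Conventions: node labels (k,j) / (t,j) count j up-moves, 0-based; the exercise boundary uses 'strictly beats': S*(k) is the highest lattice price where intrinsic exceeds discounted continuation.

price = 36.7795
boundary = - 58.1173 48.2585 58.1173 48.2585 58.1173 69.9900 84.2882
tree:
36.7795
46.6227 26.8385
56.4815 36.0035 17.4330
64.6678 46.6227 25.2046 9.3501
71.4654 56.4815 35.0968 14.9767 3.4321
77.1100 64.6678 46.6227 23.2956 6.2502 0.4428
81.7970 71.4654 56.4815 34.7500 11.3337 0.8589 0.0000
85.6889 77.1100 64.6678 46.6227 20.4518 1.6663 0.0000 0.0000
88.9206 81.7970 71.4654 56.4815 34.7500 3.2326 0.0000 0.0000 0.0000

Δt=0.16050  u=1.20429  d=0.83037  q=0.47954  discount=0.99042
step 8 (expiry): payoffs max(K−S,0) = 88.9206 81.7970 71.4654 56.4815 34.7500 3.2326 0.0000 0.0000 0.0000
step 7: (k=7,j=0): S=19.0511, K−S=85.6889, hold=84.6851 ⇒ V=85.6889 exercise | (k=7,j=1): S=27.6300, K−S=77.1100, hold=76.1062 ⇒ V=77.1100 exercise | (k=7,j=2): S=40.0722, K−S=64.6678, hold=63.6640 ⇒ V=64.6678 exercise | (k=7,j=3): S=58.1173, K−S=46.6227, hold=45.6189 ⇒ V=46.6227 exercise | (k=7,j=4): S=84.2882, K−S=20.4518, hold=19.4480 ⇒ V=20.4518 exercise | (k=7,j=5): S=122.2443, K−S=0.0000, hold=1.6663 ⇒ V=1.6663 continue | (k=7,j=6): S=177.2926, K−S=0.0000, hold=0.0000 ⇒ V=0.0000 continue | (k=7,j=7): S=257.1297, K−S=0.0000, hold=0.0000 ⇒ V=0.0000 continue  boundary S*=84.2882
step 6: (k=6,j=0): S=22.9430, K−S=81.7970, hold=80.7932 ⇒ V=81.7970 exercise | (k=6,j=1): S=33.2746, K−S=71.4654, hold=70.4616 ⇒ V=71.4654 exercise | (k=6,j=2): S=48.2585, K−S=56.4815, hold=55.4777 ⇒ V=56.4815 exercise | (k=6,j=3): S=69.9900, K−S=34.7500, hold=33.7462 ⇒ V=34.7500 exercise | (k=6,j=4): S=101.5074, K−S=3.2326, hold=11.3337 ⇒ V=11.3337 continue | (k=6,j=5): S=147.2176, K−S=0.0000, hold=0.8589 ⇒ V=0.8589 continue | (k=6,j=6): S=213.5116, K−S=0.0000, hold=0.0000 ⇒ V=0.0000 continue  boundary S*=69.9900
step 5: (k=5,j=0): S=27.6300, K−S=77.1100, hold=76.1062 ⇒ V=77.1100 exercise | (k=5,j=1): S=40.0722, K−S=64.6678, hold=63.6640 ⇒ V=64.6678 exercise | (k=5,j=2): S=58.1173, K−S=46.6227, hold=45.6189 ⇒ V=46.6227 exercise | (k=5,j=3): S=84.2882, K−S=20.4518, hold=23.2956 ⇒ V=23.2956 continue | (k=5,j=4): S=122.2443, K−S=0.0000, hold=6.2502 ⇒ V=6.2502 continue | (k=5,j=5): S=177.2926, K−S=0.0000, hold=0.4428 ⇒ V=0.4428 continue  boundary S*=58.1173
step 4: (k=4,j=0): S=33.2746, K−S=71.4654, hold=70.4616 ⇒ V=71.4654 exercise | (k=4,j=1): S=48.2585, K−S=56.4815, hold=55.4777 ⇒ V=56.4815 exercise | (k=4,j=2): S=69.9900, K−S=34.7500, hold=35.0968 ⇒ V=35.0968 continue | (k=4,j=3): S=101.5074, K−S=3.2326, hold=14.9767 ⇒ V=14.9767 continue | (k=4,j=4): S=147.2176, K−S=0.0000, hold=3.4321 ⇒ V=3.4321 continue  boundary S*=48.2585
step 3: (k=3,j=0): S=40.0722, K−S=64.6678, hold=63.6640 ⇒ V=64.6678 exercise | (k=3,j=1): S=58.1173, K−S=46.6227, hold=45.7837 ⇒ V=46.6227 exercise | (k=3,j=2): S=84.2882, K−S=20.4518, hold=25.2046 ⇒ V=25.2046 continue | (k=3,j=3): S=122.2443, K−S=0.0000, hold=9.3501 ⇒ V=9.3501 continue  boundary S*=58.1173
step 2: (k=2,j=0): S=48.2585, K−S=56.4815, hold=55.4777 ⇒ V=56.4815 exercise | (k=2,j=1): S=69.9900, K−S=34.7500, hold=36.0035 ⇒ V=36.0035 continue | (k=2,j=2): S=101.5074, K−S=3.2326, hold=17.4330 ⇒ V=17.4330 continue  boundary S*=48.2585
step 1: (k=1,j=0): S=58.1173, K−S=46.6227, hold=46.2143 ⇒ V=46.6227 exercise | (k=1,j=1): S=84.2882, K−S=20.4518, hold=26.8385 ⇒ V=26.8385 continue  boundary S*=58.1173
step 0: (k=0,j=0): S=69.9900, K−S=34.7500, hold=36.7795 ⇒ V=36.7795 continue  boundary S*=-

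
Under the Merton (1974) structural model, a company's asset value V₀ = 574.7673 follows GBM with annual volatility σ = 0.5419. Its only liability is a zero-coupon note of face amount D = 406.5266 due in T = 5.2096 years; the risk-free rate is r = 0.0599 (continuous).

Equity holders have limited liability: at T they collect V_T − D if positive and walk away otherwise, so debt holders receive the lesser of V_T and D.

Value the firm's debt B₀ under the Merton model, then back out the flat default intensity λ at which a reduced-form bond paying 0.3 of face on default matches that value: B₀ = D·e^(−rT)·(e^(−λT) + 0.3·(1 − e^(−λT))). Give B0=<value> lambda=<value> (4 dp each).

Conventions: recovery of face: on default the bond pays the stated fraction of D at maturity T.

Equity is a call on the firm's assets struck at D = 406.5266:
d₁ = [ln(V₀/D) + (r + σ²/2)T] / (σ√T)
   = [ln(574.7673/406.5266) + (0.0599 + 0.5·0.5419²)·5.2096] / (0.5419·√5.2096)
   = [0.346316 + 1.076969] / 1.236862 = 1.150722
d₂ = d₁ − σ√T = 1.150722 − 1.236862 = -0.086140
N(d₁) = 0.875077,  N(d₂) = 0.465678,  e^(−rT) = 0.731941
E₀ = V₀·N(d₁) − D·e^(−rT)·N(d₂)
   = 574.7673·0.875077 − 406.5266·0.731941·0.465678 = 364.401469
B₀ = V₀ − E₀ = 574.7673 − 364.401469 = 210.365831
e^(−λT) = (B₀·e^(rT)/D − 0.3)/(1 − 0.3) = (210.3658·1.366230/406.5266 − 0.3)/0.7 = 0.58140656
λ = −ln(0.58140656)/5.2096 = 0.104097

B0=210.3658 lambda=0.1041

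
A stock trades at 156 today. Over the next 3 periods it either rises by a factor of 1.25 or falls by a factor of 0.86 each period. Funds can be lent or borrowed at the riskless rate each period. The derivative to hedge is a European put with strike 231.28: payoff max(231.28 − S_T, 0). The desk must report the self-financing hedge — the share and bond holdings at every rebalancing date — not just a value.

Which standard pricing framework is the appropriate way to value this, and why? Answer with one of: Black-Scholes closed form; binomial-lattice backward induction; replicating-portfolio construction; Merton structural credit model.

framework: replicating-portfolio construction

Key observation: since the answer must list Δ and B at each node of the 1.25/0.86 lattice on 156, the replicating-portfolio method — solving the two-state system at every node — is the one that applies.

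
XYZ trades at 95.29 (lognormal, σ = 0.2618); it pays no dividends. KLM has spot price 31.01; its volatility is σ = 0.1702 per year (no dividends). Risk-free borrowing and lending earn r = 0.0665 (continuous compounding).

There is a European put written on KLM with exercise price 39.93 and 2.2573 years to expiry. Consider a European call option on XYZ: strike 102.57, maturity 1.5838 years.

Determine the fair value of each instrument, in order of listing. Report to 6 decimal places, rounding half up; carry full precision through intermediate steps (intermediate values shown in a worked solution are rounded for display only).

price(KLM put K=39.93) = 5.265620
price(XYZ call K=102.57) = 13.817036

[KLM put K=39.93]
σ√T = 0.1702·√2.2573 = 0.255714
d₁ = (ln(S/K) + (r+σ²/2)T) / (σ√T) = (ln(31.01/39.93) + (0.0665+0.1702²/2)·2.2573) / 0.255714 = (-0.252818 + 0.182805) / 0.255714 = -0.273794
d₂ = d₁ − σ√T = -0.273794 − 0.255714 = -0.529508
e^{−rT} = 0.860613
N(−d₁) = 0.607879,  N(−d₂) = 0.701773
price = K·e^{−rT}·N(−d₂) − S·N(−d₁) = 24.115935 − 18.850316 = 5.265620
[XYZ call K=102.57]
σ√T = 0.2618·√1.5838 = 0.329473
d₁ = (ln(S/K) + (r+σ²/2)T) / (σ√T) = (ln(95.29/102.57) + (0.0665+0.2618²/2)·1.5838) / 0.329473 = (-0.073621 + 0.159599) / 0.329473 = 0.260957
d₂ = d₁ − σ√T = 0.260957 − 0.329473 = -0.068516
e^{−rT} = 0.900034
N(d₁) = 0.602937,  N(d₂) = 0.472687
price = S·N(d₁) − K·e^{−rT}·N(d₂) = 57.453885 − 43.636849 = 13.817036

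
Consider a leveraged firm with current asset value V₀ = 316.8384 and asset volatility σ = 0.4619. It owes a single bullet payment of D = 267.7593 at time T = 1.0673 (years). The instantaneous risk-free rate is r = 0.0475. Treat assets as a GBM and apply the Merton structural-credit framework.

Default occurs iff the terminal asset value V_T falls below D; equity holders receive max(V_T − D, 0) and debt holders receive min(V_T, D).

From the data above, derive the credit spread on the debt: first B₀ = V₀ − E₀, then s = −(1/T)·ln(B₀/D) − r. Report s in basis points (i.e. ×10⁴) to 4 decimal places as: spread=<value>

Work the structural quantities from V₀ = 316.8384 against face 267.7593:
d₁ = [ln(V₀/D) + (r + σ²/2)T] / (σ√T)
   = [ln(316.8384/267.7593) + (0.0475 + 0.5·0.4619²)·1.0673] / (0.4619·√1.0673)
   = [0.168303 + 0.164552] / 0.477190 = 0.697532
d₂ = d₁ − σ√T = 0.697532 − 0.477190 = 0.220342
N(d₁) = 0.757265,  N(d₂) = 0.587198,  e^(−rT) = 0.950567
E₀ = V₀·N(d₁) − D·e^(−rT)·N(d₂)
   = 316.8384·0.757265 − 267.7593·0.950567·0.587198 = 90.475265
B₀ = V₀ − E₀ = 316.8384 − 90.475265 = 226.363135
spread = −(1/T)·ln(B₀/D) − r = −(1/1.0673)·ln(226.363135/267.7593) − 0.0475 = 0.10985776
in basis points: 0.10985776 × 10⁴ = 1098.5776 bp

spread=1098.5776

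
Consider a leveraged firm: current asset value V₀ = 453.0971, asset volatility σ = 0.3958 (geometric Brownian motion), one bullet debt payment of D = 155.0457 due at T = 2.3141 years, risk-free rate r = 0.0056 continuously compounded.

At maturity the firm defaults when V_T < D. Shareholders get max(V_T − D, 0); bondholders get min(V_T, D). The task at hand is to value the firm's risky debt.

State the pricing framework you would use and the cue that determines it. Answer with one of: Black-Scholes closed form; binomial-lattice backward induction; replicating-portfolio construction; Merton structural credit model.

Key observation: with the firm-asset dynamics (V₀ = 453.0971) and a single zero-coupon liability of face 155.0457 given, debt value, spread, and default probability all derive from the option view of the balance sheet.

framework: Merton structural credit model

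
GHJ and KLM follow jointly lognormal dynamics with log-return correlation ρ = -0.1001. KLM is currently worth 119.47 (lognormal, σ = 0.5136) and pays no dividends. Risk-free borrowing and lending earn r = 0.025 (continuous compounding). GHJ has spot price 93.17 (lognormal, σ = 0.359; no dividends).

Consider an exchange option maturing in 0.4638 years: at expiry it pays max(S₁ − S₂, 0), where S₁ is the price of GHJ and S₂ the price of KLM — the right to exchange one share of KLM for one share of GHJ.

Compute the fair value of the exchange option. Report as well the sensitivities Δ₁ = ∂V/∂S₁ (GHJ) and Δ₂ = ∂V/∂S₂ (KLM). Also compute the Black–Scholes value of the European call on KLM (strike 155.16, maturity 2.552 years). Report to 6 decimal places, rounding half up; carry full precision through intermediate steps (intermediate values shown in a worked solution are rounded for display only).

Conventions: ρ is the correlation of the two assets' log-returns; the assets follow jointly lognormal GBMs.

exchange price = 8.402058
Δ1 = 0.369245
Δ2 = -0.217632
price(KLM call K=155.16) = 30.286305

σ_eff = √(σ₁² + σ₂² − 2ρσ₁σ₂) = √(0.359² + 0.5136² − 2·-0.1001·0.359·0.5136) = 0.655423
d₁ = (ln(S₁/S₂) + (q₂ − q₁ + σ_eff²/2)T) / (σ_eff√T) = (ln(93.17/119.47) + (0.0 − 0.0 + 0.214790)·0.4638) / 0.446362 = -0.333855
d₂ = d₁ − σ_eff√T = -0.333855 − 0.446362 = -0.780217
N(d₁) = 0.369245,  N(d₂) = 0.217632
V = S₁·e^{−q₁T}·N(d₁) − S₂·e^{−q₂T}·N(d₂) = 34.402514 − 26.000455 = 8.402058
Δ₁ = e^{−q₁T}·N(d₁) = 0.369245;  Δ₂ = −e^{−q₂T}·N(d₂) = -0.217632
[vanilla: KLM call K=155.16]
σ√T = 0.5136·√2.552 = 0.820475
d₁ = (ln(S/K) + (r+σ²/2)T) / (σ√T) = (ln(119.47/155.16) + (0.025+0.5136²/2)·2.552) / 0.820475 = (-0.261392 + 0.400390) / 0.820475 = 0.169412
d₂ = d₁ − σ√T = 0.169412 − 0.820475 = -0.651063
e^{−rT} = 0.938193
N(d₁) = 0.567264,  N(d₂) = 0.257503
price = S·N(d₁) − K·e^{−rT}·N(d₂) = 67.770981 − 37.484676 = 30.286305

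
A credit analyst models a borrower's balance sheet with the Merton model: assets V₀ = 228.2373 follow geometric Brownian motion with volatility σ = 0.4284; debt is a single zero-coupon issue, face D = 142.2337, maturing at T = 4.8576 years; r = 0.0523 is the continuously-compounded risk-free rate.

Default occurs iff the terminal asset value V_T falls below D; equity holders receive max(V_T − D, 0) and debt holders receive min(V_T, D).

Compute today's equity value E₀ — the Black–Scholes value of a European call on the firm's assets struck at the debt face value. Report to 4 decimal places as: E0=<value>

Work the structural quantities from V₀ = 228.2373 against face 142.2337:
d₁ = [ln(V₀/D) + (r + σ²/2)T] / (σ√T)
   = [ln(228.2373/142.2337) + (0.0523 + 0.5·0.4284²)·4.8576] / (0.4284·√4.8576)
   = [0.472914 + 0.699802] / 0.944192 = 1.242031
d₂ = d₁ − σ√T = 1.242031 − 0.944192 = 0.297839
N(d₁) = 0.892888,  N(d₂) = 0.617087,  e^(−rT) = 0.775651
E₀ = V₀·N(d₁) − D·e^(−rT)·N(d₂)
   = 228.2373·0.892888 − 142.2337·0.775651·0.617087 = 135.710886

E0=135.7109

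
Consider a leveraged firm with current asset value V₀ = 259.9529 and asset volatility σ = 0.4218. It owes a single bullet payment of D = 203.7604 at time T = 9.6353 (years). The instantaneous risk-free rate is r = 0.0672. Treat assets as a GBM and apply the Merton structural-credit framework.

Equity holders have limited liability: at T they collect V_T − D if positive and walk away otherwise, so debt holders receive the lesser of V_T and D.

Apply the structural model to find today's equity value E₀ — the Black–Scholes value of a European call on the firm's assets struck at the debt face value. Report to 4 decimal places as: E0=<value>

Work the structural quantities from V₀ = 259.9529 against face 203.7604:
d₁ = [ln(V₀/D) + (r + σ²/2)T] / (σ√T)
   = [ln(259.9529/203.7604) + (0.0672 + 0.5·0.4218²)·9.6353] / (0.4218·√9.6353)
   = [0.243556 + 1.504626] / 1.309300 = 1.335203
d₂ = d₁ − σ√T = 1.335203 − 1.309300 = 0.025903
N(d₁) = 0.909095,  N(d₂) = 0.510333,  e^(−rT) = 0.523357
E₀ = V₀·N(d₁) − D·e^(−rT)·N(d₂)
   = 259.9529·0.909095 − 203.7604·0.523357·0.510333 = 181.900352

E0=181.9004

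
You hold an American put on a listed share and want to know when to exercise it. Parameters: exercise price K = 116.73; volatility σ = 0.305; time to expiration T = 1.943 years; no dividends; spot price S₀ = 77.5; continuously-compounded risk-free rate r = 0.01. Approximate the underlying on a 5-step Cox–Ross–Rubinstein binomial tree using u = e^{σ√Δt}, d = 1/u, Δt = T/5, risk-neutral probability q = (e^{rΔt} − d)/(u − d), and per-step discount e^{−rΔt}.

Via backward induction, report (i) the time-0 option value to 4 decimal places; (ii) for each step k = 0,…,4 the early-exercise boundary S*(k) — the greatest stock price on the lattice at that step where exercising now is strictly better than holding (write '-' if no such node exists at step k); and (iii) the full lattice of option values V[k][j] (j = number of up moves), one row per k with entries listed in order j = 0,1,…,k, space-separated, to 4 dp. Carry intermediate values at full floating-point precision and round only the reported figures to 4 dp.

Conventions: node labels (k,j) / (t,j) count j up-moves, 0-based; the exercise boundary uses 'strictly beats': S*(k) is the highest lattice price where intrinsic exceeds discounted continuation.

params: Δt=0.38860 u=1.20941 d=0.82685 q=0.46279 e^(-rΔt)=0.99612
t_5 payoffs: 86.7771 72.9189 52.6490 23.0009 0.0000 0.0000
t_4: node(4,0) S=36.2253 payoff=80.5047 vs cont=80.0520 → 80.5047 [stop]  node(4,1) S=52.9855 payoff=63.7445 vs cont=63.2918 → 63.7445 [stop]  node(4,2) S=77.5000 payoff=39.2300 vs cont=38.7773 → 39.2300 [stop]  node(4,3) S=113.3566 payoff=3.3734 vs cont=12.3085 → 12.3085 [wait]  node(4,4) S=165.8028 payoff=0.0000 vs cont=0.0000 → 0.0000 [wait]  ⇒ S*(4)=77.5000
t_3: node(3,0) S=43.8111 payoff=72.9189 vs cont=72.4662 → 72.9189 [stop]  node(3,1) S=64.0810 payoff=52.6490 vs cont=52.1963 → 52.6490 [stop]  node(3,2) S=93.7291 payoff=23.0009 vs cont=26.6672 → 26.6672 [wait]  node(3,3) S=137.0943 payoff=0.0000 vs cont=6.5866 → 6.5866 [wait]  ⇒ S*(3)=64.0810
t_2: node(2,0) S=52.9855 payoff=63.7445 vs cont=63.2918 → 63.7445 [stop]  node(2,1) S=77.5000 payoff=39.2300 vs cont=40.4674 → 40.4674 [wait]  node(2,2) S=113.3566 payoff=3.3734 vs cont=17.3068 → 17.3068 [wait]  ⇒ S*(2)=52.9855
t_1: node(1,0) S=64.0810 payoff=52.6490 vs cont=52.7667 → 52.7667 [wait]  node(1,1) S=93.7291 payoff=23.0009 vs cont=29.6336 → 29.6336 [wait]  ⇒ S*(1)=-
t_0: node(0,0) S=77.5000 payoff=39.2300 vs cont=41.8978 → 41.8978 [wait]  ⇒ S*(0)=-

price = 41.8978
boundary = - - 52.9855 64.0810 77.5000
tree:
41.8978
52.7667 29.6336
63.7445 40.4674 17.3068
72.9189 52.6490 26.6672 6.5866
80.5047 63.7445 39.2300 12.3085 0.0000
86.7771 72.9189 52.6490 23.0009 0.0000 0.0000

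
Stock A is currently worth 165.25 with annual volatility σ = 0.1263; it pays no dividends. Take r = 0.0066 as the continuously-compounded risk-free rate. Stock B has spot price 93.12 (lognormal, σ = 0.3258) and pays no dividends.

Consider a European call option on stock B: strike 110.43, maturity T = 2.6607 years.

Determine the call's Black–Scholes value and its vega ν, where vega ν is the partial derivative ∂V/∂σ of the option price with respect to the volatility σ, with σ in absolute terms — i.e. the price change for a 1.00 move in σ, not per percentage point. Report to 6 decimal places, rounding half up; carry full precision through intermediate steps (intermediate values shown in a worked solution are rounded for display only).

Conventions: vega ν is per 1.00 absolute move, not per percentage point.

price = 14.277358
ν = 60.582243

σ√T = 0.3258·√2.6607 = 0.531434
d₁ = (ln(S/K) + (r+σ²/2)T) / (σ√T) = (ln(93.12/110.43) + (0.0066+0.3258²/2)·2.6607) / 0.531434 = (-0.170493 + 0.158771) / 0.531434 = -0.022056
d₂ = d₁ − σ√T = -0.022056 − 0.531434 = -0.553490
e^{−rT} = 0.982593
N(d₁) = 0.491202,  N(d₂) = 0.289964
Call price V = S·N(d₁) − K·e^{−rT}·N(d₂) = 45.740691 − 31.463333 = 14.277358
φ(d₁) = (1/√(2π))·e^{−d₁²/2} = 0.398845
ν = S·φ(d₁)·√T = 60.582243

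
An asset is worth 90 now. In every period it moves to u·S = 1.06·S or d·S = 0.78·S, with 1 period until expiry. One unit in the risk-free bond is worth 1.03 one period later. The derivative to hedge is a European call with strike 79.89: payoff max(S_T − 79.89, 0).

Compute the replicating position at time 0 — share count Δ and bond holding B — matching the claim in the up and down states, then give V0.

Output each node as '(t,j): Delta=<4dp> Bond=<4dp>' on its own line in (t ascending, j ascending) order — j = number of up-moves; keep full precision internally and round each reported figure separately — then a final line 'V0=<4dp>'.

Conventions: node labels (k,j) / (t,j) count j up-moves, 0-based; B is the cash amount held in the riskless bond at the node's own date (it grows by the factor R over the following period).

Arbitrage-free pricing uses the up-move probability p* = (R−d)/(u−d) = 0.8929, discounting each step at R = 1.03.
Terminal payoffs: V(1,0)=0.0000, V(1,1)=15.5100
Node (0,0) S=90.0000: V=(p*·15.5100+(1−p*)·0.0000)/1.03=13.4449; Δ=(15.5100−0.0000)/(95.4000−70.2000)=0.6155; B=V−Δ·S=-41.9480
Check: Δ(0,0)·S0 + B(0,0) = 13.4449 = V0.

(0,0): Delta=0.6155 Bond=-41.9480
V0=13.4449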